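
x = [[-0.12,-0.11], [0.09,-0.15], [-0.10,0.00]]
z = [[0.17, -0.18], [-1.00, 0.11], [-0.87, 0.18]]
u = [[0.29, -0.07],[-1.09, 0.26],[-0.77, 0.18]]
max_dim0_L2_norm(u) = 1.37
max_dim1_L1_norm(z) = 1.11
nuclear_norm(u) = 1.41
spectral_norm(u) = 1.40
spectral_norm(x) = 0.19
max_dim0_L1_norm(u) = 2.15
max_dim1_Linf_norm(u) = 1.09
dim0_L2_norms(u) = [1.37, 0.32]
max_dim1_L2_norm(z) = 1.01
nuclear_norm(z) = 1.52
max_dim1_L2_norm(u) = 1.12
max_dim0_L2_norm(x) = 0.19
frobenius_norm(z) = 1.36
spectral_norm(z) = 1.35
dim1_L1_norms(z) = [0.35, 1.11, 1.05]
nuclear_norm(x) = 0.37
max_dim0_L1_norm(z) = 2.04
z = x + u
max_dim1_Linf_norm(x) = 0.15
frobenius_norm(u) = 1.40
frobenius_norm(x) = 0.26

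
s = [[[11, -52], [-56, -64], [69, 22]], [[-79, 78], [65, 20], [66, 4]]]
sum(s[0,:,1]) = -94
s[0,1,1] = -64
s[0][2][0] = 69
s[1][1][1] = 20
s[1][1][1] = 20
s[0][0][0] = 11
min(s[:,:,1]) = -64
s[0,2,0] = 69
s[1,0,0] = -79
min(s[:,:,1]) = -64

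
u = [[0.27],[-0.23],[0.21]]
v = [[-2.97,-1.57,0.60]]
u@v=[[-0.80, -0.42, 0.16], [0.68, 0.36, -0.14], [-0.62, -0.33, 0.13]]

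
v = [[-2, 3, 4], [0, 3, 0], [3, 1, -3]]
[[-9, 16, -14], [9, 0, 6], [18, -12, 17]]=v @ [[1, 0, 0], [3, 0, 2], [-4, 4, -5]]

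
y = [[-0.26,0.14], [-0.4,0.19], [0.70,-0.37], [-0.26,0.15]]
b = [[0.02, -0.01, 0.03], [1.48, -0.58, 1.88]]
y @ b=[[0.20, -0.08, 0.26], [0.27, -0.11, 0.35], [-0.53, 0.21, -0.67], [0.22, -0.08, 0.27]]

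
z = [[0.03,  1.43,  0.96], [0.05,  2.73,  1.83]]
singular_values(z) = [3.71, 0.0]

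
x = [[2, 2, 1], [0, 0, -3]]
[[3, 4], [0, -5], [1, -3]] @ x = [[6, 6, -9], [0, 0, 15], [2, 2, 10]]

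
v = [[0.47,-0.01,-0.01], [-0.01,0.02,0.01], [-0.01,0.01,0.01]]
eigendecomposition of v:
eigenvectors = [[1.00, -0.03, 0.01], [-0.02, -0.85, -0.52], [-0.02, -0.52, 0.85]]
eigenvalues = [0.47, 0.03, 0.0]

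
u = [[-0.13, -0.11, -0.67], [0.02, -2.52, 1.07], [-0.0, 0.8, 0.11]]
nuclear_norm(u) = 3.68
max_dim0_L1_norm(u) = 3.43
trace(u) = -2.54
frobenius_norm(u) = 2.94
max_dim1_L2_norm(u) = 2.74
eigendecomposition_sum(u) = [[-0.0, 0.07, -0.03], [0.02, -2.56, 0.94], [-0.01, 0.70, -0.26]] + [[-0.12, -0.04, -0.15], [-0.00, -0.00, -0.0], [0.00, 0.00, 0.00]] + [[-0.01, -0.13, -0.49], [0.0, 0.04, 0.13], [0.00, 0.10, 0.37]]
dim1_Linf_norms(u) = [0.67, 2.52, 0.8]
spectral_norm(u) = 2.83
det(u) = 0.14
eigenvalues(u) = [-2.81, -0.12, 0.4]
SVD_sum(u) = [[-0.0, 0.14, -0.05], [0.03, -2.54, 1.01], [-0.01, 0.65, -0.26]] + [[-0.1, -0.25, -0.62],  [0.01, 0.02, 0.06],  [0.06, 0.14, 0.36]] + [[-0.03, 0.0, 0.00], [-0.01, 0.00, 0.0], [-0.05, 0.0, 0.01]]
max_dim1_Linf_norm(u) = 2.52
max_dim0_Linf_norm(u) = 2.52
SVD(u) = [[0.05, -0.86, -0.51], [-0.97, 0.08, -0.24], [0.25, 0.5, -0.83]] @ diag([2.829659721158768, 0.7841701854064808, 0.06166832875351863]) @ [[-0.01, 0.93, -0.37], [0.14, 0.37, 0.92], [0.99, -0.04, -0.14]]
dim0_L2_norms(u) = [0.13, 2.65, 1.27]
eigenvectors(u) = [[-0.03,-1.00,-0.79],[0.96,-0.0,0.21],[-0.26,0.01,0.58]]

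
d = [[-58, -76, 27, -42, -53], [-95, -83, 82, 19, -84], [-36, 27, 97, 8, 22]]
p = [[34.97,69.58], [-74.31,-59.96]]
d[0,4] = -53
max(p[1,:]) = -59.96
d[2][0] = -36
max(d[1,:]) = 82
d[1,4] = -84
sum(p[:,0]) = -39.34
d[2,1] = 27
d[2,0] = -36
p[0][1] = 69.58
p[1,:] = [-74.31, -59.96]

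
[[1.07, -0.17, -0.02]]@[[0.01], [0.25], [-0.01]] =[[-0.03]]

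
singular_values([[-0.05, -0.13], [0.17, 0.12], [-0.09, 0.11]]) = [0.24, 0.16]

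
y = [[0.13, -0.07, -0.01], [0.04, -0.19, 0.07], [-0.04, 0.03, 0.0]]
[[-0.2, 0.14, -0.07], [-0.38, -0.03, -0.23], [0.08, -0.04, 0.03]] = y@ [[-0.26, 1.41, -0.52], [2.28, 0.59, 0.30], [0.98, 0.34, -2.2]]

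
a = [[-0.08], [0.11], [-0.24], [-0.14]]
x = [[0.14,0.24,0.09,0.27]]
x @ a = [[-0.04]]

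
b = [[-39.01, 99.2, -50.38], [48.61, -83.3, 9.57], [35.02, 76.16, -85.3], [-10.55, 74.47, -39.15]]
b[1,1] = -83.3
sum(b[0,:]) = 9.810000000000002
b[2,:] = [35.02, 76.16, -85.3]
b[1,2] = 9.57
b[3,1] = 74.47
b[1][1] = -83.3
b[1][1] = -83.3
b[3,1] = 74.47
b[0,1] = 99.2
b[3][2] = -39.15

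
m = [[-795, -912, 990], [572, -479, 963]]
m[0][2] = 990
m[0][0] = -795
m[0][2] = 990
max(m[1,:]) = 963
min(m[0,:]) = -912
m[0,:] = [-795, -912, 990]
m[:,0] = [-795, 572]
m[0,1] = -912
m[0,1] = -912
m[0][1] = -912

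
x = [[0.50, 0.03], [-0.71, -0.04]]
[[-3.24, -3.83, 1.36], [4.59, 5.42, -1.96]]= x @ [[-6.12,  -7.18,  3.27], [-6.08,  -8.09,  -9.08]]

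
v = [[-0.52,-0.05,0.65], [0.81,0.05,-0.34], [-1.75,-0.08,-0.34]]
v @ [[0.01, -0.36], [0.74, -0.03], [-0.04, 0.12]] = [[-0.07, 0.27], [0.06, -0.33], [-0.06, 0.59]]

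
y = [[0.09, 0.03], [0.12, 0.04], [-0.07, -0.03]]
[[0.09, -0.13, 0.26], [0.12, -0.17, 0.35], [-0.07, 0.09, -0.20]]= y @[[0.93, -2.15, 3.23],[0.15, 2.10, -0.98]]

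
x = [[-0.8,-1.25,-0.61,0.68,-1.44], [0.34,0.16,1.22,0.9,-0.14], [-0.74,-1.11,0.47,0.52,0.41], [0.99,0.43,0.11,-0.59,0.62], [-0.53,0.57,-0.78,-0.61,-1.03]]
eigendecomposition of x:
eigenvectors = [[(-0.71+0j), 0.04-0.32j, 0.04+0.32j, (-0.7+0j), -0.25+0.00j], [0.01+0.00j, -0.61+0.00j, -0.61-0.00j, 0.23+0.00j, 0.19+0.00j], [-0.29+0.00j, (0.15-0.55j), 0.15+0.55j, (0.57+0j), (-0.5+0j)], [(0.59+0j), (-0.12+0.05j), -0.12-0.05j, -0.33+0.00j, (0.69+0j)], [(-0.24+0j), (0.1+0.41j), 0.10-0.41j, (0.15+0j), (0.42+0j)]]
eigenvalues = [(-2.07+0j), (0.04+1.28j), (0.04-1.28j), (0.74+0j), (-0.53+0j)]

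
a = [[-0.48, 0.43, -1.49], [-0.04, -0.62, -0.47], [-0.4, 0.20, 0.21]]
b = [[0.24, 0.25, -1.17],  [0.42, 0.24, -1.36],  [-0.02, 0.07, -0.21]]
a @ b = [[0.1,-0.12,0.29],  [-0.26,-0.19,0.99],  [-0.02,-0.04,0.15]]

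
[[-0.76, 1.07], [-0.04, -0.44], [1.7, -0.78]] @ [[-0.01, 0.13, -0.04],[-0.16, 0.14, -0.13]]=[[-0.16,  0.05,  -0.11], [0.07,  -0.07,  0.06], [0.11,  0.11,  0.03]]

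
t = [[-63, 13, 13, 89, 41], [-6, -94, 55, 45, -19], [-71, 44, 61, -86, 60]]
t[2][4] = 60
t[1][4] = -19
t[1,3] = 45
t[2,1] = 44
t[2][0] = -71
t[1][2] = 55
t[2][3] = -86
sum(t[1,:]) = -19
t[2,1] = 44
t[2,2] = 61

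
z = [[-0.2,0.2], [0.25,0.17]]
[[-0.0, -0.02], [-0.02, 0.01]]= z @ [[-0.04, 0.06], [-0.06, -0.03]]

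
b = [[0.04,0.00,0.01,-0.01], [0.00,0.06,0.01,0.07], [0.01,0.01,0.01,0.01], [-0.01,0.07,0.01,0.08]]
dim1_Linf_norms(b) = [0.04, 0.07, 0.01, 0.08]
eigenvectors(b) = [[0.06, 0.94, 0.27, 0.18], [-0.65, 0.13, 0.18, -0.73], [-0.10, 0.30, -0.95, -0.09], [-0.75, -0.07, -0.00, 0.66]]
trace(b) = 0.19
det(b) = -0.00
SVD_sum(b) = [[0.0, -0.01, -0.0, -0.01], [-0.01, 0.06, 0.01, 0.07], [-0.00, 0.01, 0.0, 0.01], [-0.01, 0.07, 0.01, 0.08]] + [[0.04, 0.01, 0.01, -0.00], [0.01, 0.00, 0.0, -0.00], [0.01, 0.00, 0.00, -0.00], [-0.0, -0.0, -0.00, 0.0]] + [[0.00, 0.00, -0.00, -0.0], [0.00, 0.0, -0.00, -0.0], [-0.0, -0.00, 0.0, 0.00], [-0.00, -0.0, 0.00, 0.0]] + [[-0.0, 0.00, 0.00, -0.0], [0.0, -0.0, -0.0, 0.0], [0.00, -0.0, -0.0, 0.0], [-0.00, 0.0, 0.00, -0.0]]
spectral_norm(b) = 0.14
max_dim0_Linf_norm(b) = 0.08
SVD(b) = [[-0.06,-0.94,0.27,0.18], [0.65,-0.13,0.18,-0.73], [0.10,-0.3,-0.95,-0.09], [0.75,0.07,-0.0,0.66]] @ diag([0.14262538248408654, 0.04389442577225399, 0.005291418872191351, 0.0018112271285318509]) @ [[-0.06, 0.65, 0.1, 0.75], [-0.94, -0.13, -0.30, 0.07], [0.27, 0.18, -0.95, -0.00], [-0.18, 0.73, 0.09, -0.66]]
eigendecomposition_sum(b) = [[0.00, -0.01, -0.00, -0.01],[-0.01, 0.06, 0.01, 0.07],[-0.0, 0.01, 0.00, 0.01],[-0.01, 0.07, 0.01, 0.08]] + [[0.04, 0.01, 0.01, -0.00], [0.01, 0.0, 0.00, -0.0], [0.01, 0.00, 0.00, -0.0], [-0.0, -0.00, -0.0, 0.00]] + [[0.0, 0.0, -0.00, -0.00], [0.00, 0.0, -0.0, -0.00], [-0.0, -0.0, 0.0, 0.00], [-0.0, -0.0, 0.00, 0.00]] + [[-0.00, 0.0, 0.0, -0.0], [0.0, -0.0, -0.0, 0.0], [0.0, -0.00, -0.00, 0.00], [-0.00, 0.00, 0.00, -0.00]]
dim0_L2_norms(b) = [0.04, 0.09, 0.02, 0.11]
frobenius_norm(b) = 0.15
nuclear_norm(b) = 0.19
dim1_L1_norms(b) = [0.06, 0.14, 0.04, 0.17]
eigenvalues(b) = [0.14, 0.04, 0.01, -0.0]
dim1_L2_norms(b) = [0.04, 0.09, 0.02, 0.11]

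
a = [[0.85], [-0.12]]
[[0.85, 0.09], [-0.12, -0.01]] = a@[[1.0, 0.11]]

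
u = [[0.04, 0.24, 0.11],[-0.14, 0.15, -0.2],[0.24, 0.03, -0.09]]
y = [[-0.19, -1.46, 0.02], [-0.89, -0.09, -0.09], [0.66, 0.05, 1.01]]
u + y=[[-0.15, -1.22, 0.13], [-1.03, 0.06, -0.29], [0.9, 0.08, 0.92]]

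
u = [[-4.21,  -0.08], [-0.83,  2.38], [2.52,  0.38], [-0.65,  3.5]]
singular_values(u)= [5.12, 4.12]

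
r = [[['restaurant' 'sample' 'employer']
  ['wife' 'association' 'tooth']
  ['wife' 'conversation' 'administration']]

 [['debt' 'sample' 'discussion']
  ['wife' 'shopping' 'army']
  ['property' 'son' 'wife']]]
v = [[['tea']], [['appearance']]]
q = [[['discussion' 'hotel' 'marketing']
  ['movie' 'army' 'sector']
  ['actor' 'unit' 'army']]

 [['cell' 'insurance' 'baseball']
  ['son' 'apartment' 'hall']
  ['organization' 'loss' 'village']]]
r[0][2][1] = 'conversation'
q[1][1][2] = 'hall'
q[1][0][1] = 'insurance'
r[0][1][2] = 'tooth'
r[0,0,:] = ['restaurant', 'sample', 'employer']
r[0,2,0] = 'wife'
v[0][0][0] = 'tea'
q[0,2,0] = 'actor'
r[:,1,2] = ['tooth', 'army']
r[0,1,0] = 'wife'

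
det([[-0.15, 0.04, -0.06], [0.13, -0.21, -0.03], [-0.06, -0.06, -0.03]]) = 0.001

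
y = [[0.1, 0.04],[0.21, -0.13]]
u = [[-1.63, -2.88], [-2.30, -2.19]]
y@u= [[-0.26, -0.38],[-0.04, -0.32]]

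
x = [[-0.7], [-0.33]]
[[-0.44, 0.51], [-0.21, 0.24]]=x@[[0.63, -0.73]]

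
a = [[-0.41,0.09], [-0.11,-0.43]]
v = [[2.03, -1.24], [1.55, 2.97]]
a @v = [[-0.69, 0.78], [-0.89, -1.14]]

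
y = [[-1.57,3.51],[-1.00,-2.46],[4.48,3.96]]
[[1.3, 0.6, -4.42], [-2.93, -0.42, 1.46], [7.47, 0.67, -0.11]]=y @ [[0.96, 0.00, 0.78], [0.80, 0.17, -0.91]]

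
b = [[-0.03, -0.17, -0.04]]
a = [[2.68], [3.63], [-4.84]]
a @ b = [[-0.08, -0.46, -0.11], [-0.11, -0.62, -0.15], [0.15, 0.82, 0.19]]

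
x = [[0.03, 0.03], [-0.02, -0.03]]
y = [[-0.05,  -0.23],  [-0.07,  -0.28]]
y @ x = [[0.00, 0.01], [0.00, 0.01]]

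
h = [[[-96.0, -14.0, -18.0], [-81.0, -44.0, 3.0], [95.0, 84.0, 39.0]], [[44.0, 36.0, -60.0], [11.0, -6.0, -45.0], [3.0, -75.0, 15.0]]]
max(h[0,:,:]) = 95.0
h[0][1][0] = -81.0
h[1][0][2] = -60.0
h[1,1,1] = -6.0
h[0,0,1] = -14.0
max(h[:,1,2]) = 3.0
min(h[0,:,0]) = -96.0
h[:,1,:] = [[-81.0, -44.0, 3.0], [11.0, -6.0, -45.0]]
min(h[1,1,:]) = -45.0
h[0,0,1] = -14.0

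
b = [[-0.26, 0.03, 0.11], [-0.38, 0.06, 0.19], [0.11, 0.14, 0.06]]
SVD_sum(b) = [[-0.26,  0.03,  0.12], [-0.39,  0.04,  0.17], [0.06,  -0.01,  -0.03]] + [[-0.00, -0.00, -0.0],[0.01, 0.02, 0.01],[0.05, 0.15, 0.09]] + [[-0.0, 0.0, -0.0], [0.00, -0.0, 0.0], [-0.00, 0.0, -0.0]]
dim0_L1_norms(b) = [0.75, 0.23, 0.36]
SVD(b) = [[-0.55, 0.0, 0.84], [-0.83, -0.15, -0.54], [0.12, -0.99, 0.08]] @ diag([0.5175176544511697, 0.17921042193165856, 0.007687782673604858]) @ [[0.91, -0.1, -0.41], [-0.3, -0.82, -0.48], [-0.29, 0.56, -0.77]]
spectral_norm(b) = 0.52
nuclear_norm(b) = 0.70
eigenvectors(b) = [[0.51, 0.26, 0.24], [0.74, -0.6, 0.53], [-0.43, 0.76, 0.82]]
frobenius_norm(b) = 0.55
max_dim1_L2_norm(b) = 0.43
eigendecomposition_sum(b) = [[-0.23, -0.01, 0.07], [-0.34, -0.01, 0.11], [0.20, 0.01, -0.06]] + [[-0.0,0.0,-0.00], [0.01,-0.01,0.0], [-0.01,0.01,-0.00]] + [[-0.02,0.04,0.04],[-0.05,0.08,0.08],[-0.08,0.12,0.12]]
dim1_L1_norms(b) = [0.4, 0.63, 0.31]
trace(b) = -0.14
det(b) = 0.00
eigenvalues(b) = [-0.31, -0.01, 0.18]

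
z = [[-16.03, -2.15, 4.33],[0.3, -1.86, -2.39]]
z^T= [[-16.03, 0.30], [-2.15, -1.86], [4.33, -2.39]]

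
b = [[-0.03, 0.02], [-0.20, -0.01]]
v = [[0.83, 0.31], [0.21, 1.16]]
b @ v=[[-0.02, 0.01], [-0.17, -0.07]]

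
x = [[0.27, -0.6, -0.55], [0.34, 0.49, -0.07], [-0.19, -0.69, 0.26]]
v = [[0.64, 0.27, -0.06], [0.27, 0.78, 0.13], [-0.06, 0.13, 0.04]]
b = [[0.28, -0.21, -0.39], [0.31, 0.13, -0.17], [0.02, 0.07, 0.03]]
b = v @ x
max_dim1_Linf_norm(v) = 0.78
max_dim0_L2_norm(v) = 0.84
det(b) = -0.00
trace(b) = 0.44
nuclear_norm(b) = 0.86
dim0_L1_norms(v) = [0.97, 1.18, 0.23]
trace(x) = 1.02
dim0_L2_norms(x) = [0.47, 1.04, 0.61]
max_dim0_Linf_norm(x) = 0.69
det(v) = -0.00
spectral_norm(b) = 0.59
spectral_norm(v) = 0.99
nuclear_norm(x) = 1.97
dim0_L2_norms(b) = [0.42, 0.26, 0.43]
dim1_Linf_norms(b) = [0.39, 0.31, 0.07]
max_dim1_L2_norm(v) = 0.84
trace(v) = 1.46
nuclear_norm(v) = 1.46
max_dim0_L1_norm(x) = 1.78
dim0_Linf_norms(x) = [0.34, 0.69, 0.55]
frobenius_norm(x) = 1.29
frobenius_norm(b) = 0.65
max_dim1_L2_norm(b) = 0.52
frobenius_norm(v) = 1.10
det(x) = 0.14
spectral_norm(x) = 1.05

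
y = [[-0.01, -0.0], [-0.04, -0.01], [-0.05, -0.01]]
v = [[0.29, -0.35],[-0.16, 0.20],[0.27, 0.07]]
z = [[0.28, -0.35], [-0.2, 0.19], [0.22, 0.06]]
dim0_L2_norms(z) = [0.41, 0.4]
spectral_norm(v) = 0.54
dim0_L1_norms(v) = [0.72, 0.62]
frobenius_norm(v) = 0.59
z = y + v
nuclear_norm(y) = 0.07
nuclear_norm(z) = 0.74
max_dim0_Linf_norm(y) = 0.05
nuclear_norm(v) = 0.78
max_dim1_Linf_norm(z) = 0.35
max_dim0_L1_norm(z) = 0.7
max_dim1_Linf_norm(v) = 0.35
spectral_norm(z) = 0.54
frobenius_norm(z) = 0.57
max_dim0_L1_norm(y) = 0.1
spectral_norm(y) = 0.07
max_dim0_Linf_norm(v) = 0.35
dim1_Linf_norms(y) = [0.01, 0.04, 0.05]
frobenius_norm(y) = 0.07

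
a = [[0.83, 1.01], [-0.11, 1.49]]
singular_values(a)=[1.85, 0.73]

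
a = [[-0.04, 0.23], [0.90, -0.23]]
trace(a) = -0.27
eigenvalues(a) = [0.33, -0.6]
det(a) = -0.20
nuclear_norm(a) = 1.15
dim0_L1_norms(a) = [0.94, 0.46]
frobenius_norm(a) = 0.96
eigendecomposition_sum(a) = [[0.2, 0.08], [0.32, 0.13]] + [[-0.24, 0.15], [0.58, -0.36]]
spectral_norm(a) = 0.93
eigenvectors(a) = [[0.53, -0.38], [0.85, 0.92]]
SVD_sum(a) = [[-0.1, 0.03], [0.89, -0.25]] + [[0.06, 0.20], [0.01, 0.02]]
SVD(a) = [[-0.11,0.99],[0.99,0.11]] @ diag([0.9341096865924127, 0.21175243425808482]) @ [[0.96, -0.27], [0.27, 0.96]]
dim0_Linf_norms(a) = [0.9, 0.23]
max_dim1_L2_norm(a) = 0.93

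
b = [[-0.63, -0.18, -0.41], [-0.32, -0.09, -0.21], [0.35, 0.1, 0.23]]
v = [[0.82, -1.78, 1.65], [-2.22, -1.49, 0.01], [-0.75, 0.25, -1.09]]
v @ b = [[0.63, 0.18, 0.42], [1.88, 0.53, 1.23], [0.01, 0.00, 0.0]]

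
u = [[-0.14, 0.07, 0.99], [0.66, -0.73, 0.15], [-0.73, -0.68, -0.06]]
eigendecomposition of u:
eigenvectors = [[0.09-0.64j, (0.09+0.64j), -0.42+0.00j], [-0.19-0.30j, (-0.19+0.3j), 0.86+0.00j], [0.67+0.00j, 0.67-0.00j, 0.30+0.00j]]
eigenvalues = [(0.03+1j), (0.03-1j), (-1+0j)]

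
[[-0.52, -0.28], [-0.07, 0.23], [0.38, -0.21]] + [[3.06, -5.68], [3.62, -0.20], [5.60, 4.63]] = [[2.54, -5.96], [3.55, 0.03], [5.98, 4.42]]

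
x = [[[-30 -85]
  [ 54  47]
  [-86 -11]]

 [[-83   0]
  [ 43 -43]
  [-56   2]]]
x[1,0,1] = 0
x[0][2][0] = -86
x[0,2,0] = -86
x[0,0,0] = -30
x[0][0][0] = -30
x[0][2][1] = -11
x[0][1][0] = 54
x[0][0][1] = -85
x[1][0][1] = 0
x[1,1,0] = 43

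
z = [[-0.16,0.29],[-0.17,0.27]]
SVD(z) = [[-0.72, -0.69], [-0.69, 0.72]] @ diag([0.4596998146632066, 0.013269528952212194]) @ [[0.51, -0.86], [-0.86, -0.51]]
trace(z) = 0.11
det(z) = 0.01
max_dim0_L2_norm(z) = 0.4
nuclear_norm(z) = 0.47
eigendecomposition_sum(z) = [[-0.08+0.13j, 0.14-0.14j], [-0.08+0.08j, (0.13-0.08j)]] + [[(-0.08-0.13j), 0.14+0.14j], [-0.08-0.08j, (0.13+0.08j)]]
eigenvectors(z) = [[0.79+0.00j, (0.79-0j)], [0.59+0.15j, 0.59-0.15j]]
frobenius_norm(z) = 0.46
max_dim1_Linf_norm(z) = 0.29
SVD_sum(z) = [[-0.17, 0.29], [-0.16, 0.27]] + [[0.01,0.0], [-0.01,-0.00]]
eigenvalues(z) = [(0.06+0.06j), (0.06-0.06j)]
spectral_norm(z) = 0.46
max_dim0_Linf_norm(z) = 0.29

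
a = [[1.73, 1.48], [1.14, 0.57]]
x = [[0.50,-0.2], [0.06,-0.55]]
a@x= [[0.95,-1.16], [0.6,-0.54]]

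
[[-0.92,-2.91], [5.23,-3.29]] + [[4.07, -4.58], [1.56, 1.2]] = [[3.15, -7.49], [6.79, -2.09]]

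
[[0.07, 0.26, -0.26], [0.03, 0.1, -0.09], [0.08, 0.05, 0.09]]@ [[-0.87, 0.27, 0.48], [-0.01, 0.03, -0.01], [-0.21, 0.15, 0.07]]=[[-0.01, -0.01, 0.01], [-0.01, -0.00, 0.01], [-0.09, 0.04, 0.04]]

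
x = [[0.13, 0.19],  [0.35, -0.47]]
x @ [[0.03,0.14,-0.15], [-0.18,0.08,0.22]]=[[-0.03, 0.03, 0.02], [0.1, 0.01, -0.16]]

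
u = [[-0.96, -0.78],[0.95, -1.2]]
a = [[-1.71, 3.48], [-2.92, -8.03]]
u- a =[[0.75, -4.26], [3.87, 6.83]]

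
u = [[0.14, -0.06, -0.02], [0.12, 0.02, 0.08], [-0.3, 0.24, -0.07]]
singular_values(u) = [0.43, 0.11, 0.06]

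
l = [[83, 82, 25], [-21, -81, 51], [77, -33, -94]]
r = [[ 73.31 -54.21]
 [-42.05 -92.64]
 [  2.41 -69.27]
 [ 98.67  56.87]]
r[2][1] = -69.27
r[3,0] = 98.67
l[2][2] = -94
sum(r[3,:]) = 155.54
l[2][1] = -33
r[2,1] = -69.27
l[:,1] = [82, -81, -33]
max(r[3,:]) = 98.67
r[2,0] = 2.41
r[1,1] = -92.64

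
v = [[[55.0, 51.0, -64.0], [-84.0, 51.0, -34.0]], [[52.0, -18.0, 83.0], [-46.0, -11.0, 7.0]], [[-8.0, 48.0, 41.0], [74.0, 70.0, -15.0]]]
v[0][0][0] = 55.0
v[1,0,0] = 52.0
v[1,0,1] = -18.0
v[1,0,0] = 52.0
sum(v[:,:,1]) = 191.0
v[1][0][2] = 83.0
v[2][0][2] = 41.0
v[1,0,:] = [52.0, -18.0, 83.0]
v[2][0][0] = -8.0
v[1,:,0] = [52.0, -46.0]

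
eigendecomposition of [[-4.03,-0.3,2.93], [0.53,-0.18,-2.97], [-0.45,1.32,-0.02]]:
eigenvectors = [[(0.99+0j), (-0.23-0.31j), -0.23+0.31j], [(-0.03+0j), (0.74+0j), 0.74-0.00j], [0.14+0.00j, (-0.01-0.55j), (-0.01+0.55j)]]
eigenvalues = [(-3.62+0j), (-0.31+1.97j), (-0.31-1.97j)]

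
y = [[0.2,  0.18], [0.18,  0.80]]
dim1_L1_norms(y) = [0.38, 0.98]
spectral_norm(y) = 0.85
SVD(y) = [[0.27, 0.96], [0.96, -0.27]] @ diag([0.8498571136907181, 0.15014288630928194]) @ [[0.27, 0.96], [0.96, -0.27]]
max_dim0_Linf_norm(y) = 0.8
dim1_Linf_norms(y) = [0.2, 0.8]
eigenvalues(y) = [0.15, 0.85]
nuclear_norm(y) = 1.00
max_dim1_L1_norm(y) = 0.98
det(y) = 0.13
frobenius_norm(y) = 0.86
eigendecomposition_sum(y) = [[0.14, -0.04], [-0.04, 0.01]] + [[0.06, 0.22], [0.22, 0.79]]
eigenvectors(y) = [[-0.96, -0.27],[0.27, -0.96]]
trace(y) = 1.00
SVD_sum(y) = [[0.06, 0.22], [0.22, 0.79]] + [[0.14,-0.04], [-0.04,0.01]]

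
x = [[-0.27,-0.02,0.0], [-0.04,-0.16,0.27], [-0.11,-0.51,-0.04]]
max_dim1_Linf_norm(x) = 0.51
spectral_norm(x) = 0.56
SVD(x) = [[-0.18, 0.12, -0.98], [-0.34, -0.94, -0.06], [-0.92, 0.33, 0.21]] @ diag([0.5562397483017089, 0.2686416885667348, 0.2561815480733636]) @ [[0.29, 0.95, -0.10],  [-0.12, -0.07, -0.99],  [0.95, -0.30, -0.09]]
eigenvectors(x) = [[0.97+0.00j, 0.02+0.02j, (0.02-0.02j)],[-0.12+0.00j, 0.09-0.58j, 0.09+0.58j],[(0.19+0j), (0.81+0j), (0.81-0j)]]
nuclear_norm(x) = 1.08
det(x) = -0.04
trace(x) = -0.47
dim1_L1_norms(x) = [0.29, 0.47, 0.66]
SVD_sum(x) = [[-0.03,  -0.09,  0.01], [-0.06,  -0.18,  0.02], [-0.15,  -0.49,  0.05]] + [[-0.00,-0.0,-0.03],  [0.03,0.02,0.25],  [-0.01,-0.01,-0.09]] + [[-0.24, 0.08, 0.02], [-0.01, 0.00, 0.0], [0.05, -0.02, -0.0]]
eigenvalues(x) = [(-0.27+0j), (-0.1+0.36j), (-0.1-0.36j)]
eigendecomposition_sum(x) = [[(-0.27+0j), -0.01+0.00j, (0.01+0j)],[(0.03-0j), -0j, -0.00-0.00j],[(-0.05+0j), -0.00+0.00j, 0j]] + [[0.00-0.00j,-0.01-0.01j,-0.00+0.01j],[-0.04+0.01j,(-0.08+0.17j),0.14+0.04j],[(-0.03-0.05j),-0.25-0.07j,(-0.02+0.19j)]] + [[0j, -0.01+0.01j, -0.00-0.01j], [-0.04-0.01j, -0.08-0.17j, 0.14-0.04j], [(-0.03+0.05j), (-0.25+0.07j), -0.02-0.19j]]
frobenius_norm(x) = 0.67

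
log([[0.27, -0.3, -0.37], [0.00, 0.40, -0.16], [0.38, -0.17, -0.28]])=[[0.45, -0.59, -2.49], [0.48, -0.84, -0.75], [2.17, 0.11, -2.90]]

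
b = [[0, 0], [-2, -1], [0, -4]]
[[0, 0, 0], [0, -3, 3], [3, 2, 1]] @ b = [[0, 0], [6, -9], [-4, -6]]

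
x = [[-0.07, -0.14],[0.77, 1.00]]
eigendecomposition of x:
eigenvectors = [[-0.78, 0.14], [0.63, -0.99]]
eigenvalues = [0.04, 0.89]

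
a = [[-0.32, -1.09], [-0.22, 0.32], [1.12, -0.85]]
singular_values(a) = [1.56, 0.98]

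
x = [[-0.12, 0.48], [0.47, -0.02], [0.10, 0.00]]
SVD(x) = [[-0.74, -0.67], [0.66, -0.72], [0.13, -0.16]] @ diag([0.5526672741200864, 0.41310880421103713]) @ [[0.74,-0.67],[-0.67,-0.74]]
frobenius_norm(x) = 0.69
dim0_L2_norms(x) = [0.5, 0.48]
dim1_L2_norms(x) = [0.49, 0.47, 0.1]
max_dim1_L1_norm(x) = 0.6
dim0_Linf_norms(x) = [0.47, 0.48]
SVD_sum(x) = [[-0.31, 0.27], [0.27, -0.24], [0.06, -0.05]] + [[0.19, 0.21], [0.2, 0.22], [0.04, 0.05]]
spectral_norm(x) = 0.55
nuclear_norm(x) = 0.97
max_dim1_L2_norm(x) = 0.49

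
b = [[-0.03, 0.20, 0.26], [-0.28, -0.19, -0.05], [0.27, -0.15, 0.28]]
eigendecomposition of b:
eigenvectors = [[-0.39+0.00j, (-0.01-0.63j), -0.01+0.63j], [0.24+0.00j, (0.68+0j), (0.68-0j)], [-0.89+0.00j, 0.04+0.38j, 0.04-0.38j]]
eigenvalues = [(0.44+0j), (-0.19+0.23j), (-0.19-0.23j)]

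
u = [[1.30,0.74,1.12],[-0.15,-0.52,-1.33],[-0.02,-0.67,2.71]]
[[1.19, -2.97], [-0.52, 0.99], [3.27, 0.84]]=u@[[1.02,-1.47], [-1.47,-1.37], [0.85,-0.04]]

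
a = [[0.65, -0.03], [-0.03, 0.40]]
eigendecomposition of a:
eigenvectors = [[0.99, 0.12], [-0.12, 0.99]]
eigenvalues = [0.65, 0.4]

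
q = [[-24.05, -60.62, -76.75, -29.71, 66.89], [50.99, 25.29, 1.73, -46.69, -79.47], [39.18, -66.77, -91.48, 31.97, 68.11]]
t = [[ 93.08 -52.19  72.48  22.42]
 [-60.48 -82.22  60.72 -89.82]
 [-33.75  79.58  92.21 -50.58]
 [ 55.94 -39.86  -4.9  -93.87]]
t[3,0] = 55.94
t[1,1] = -82.22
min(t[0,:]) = -52.19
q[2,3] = 31.97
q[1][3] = -46.69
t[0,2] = 72.48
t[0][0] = 93.08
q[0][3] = -29.71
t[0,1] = -52.19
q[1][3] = -46.69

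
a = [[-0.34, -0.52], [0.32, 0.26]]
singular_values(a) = [0.74, 0.11]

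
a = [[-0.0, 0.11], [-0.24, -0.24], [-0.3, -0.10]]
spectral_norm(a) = 0.46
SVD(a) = [[0.14, 0.65], [-0.73, -0.44], [-0.67, 0.62]] @ diag([0.45563002833019145, 0.1403612385376708]) @ [[0.83,0.57], [-0.57,0.83]]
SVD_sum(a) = [[0.05,0.04], [-0.28,-0.19], [-0.25,-0.17]] + [[-0.05, 0.07], [0.04, -0.05], [-0.05, 0.07]]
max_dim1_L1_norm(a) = 0.48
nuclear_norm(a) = 0.60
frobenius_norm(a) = 0.48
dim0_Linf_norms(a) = [0.3, 0.24]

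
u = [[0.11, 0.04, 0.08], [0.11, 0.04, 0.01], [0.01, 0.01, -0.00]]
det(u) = 0.000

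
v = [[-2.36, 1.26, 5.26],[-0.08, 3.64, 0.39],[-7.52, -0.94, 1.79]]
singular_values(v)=[8.76, 4.84, 2.94]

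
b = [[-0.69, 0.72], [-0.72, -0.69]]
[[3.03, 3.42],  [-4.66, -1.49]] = b @ [[1.27, -1.3], [5.43, 3.51]]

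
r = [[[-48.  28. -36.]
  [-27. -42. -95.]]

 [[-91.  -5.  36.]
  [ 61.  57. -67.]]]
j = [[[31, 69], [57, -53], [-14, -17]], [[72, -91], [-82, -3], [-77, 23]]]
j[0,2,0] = -14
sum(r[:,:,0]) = -105.0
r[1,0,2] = 36.0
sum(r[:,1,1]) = 15.0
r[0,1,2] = -95.0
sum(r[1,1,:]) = 51.0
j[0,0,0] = 31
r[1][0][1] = -5.0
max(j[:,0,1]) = 69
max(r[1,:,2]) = 36.0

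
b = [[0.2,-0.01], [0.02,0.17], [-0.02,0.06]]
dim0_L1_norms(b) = [0.24, 0.24]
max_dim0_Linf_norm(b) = 0.2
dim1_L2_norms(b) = [0.2, 0.17, 0.06]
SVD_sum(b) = [[0.20, 0.00], [0.02, 0.0], [-0.02, -0.0]] + [[0.0, -0.01], [-0.0, 0.17], [-0.00, 0.06]]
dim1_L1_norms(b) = [0.21, 0.19, 0.08]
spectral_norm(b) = 0.20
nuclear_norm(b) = 0.38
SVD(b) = [[-0.99,0.08],[-0.12,-0.94],[0.09,-0.33]] @ diag([0.2020021662021345, 0.18054119986763478]) @ [[-1.0, -0.02],[0.02, -1.00]]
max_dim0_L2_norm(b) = 0.2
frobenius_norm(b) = 0.27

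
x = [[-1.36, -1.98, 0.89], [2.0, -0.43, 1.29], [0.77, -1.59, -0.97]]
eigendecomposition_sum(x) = [[-0.27+0.67j,(-0.93-0.23j),-0.01+0.59j], [(0.89+0.29j),-0.23+1.23j,(0.77-0.03j)], [-0.13+0.64j,(-0.87-0.05j),(0.08+0.53j)]] + [[(-0.27-0.67j), (-0.93+0.23j), -0.01-0.59j],[(0.89-0.29j), -0.23-1.23j, (0.77+0.03j)],[(-0.13-0.64j), (-0.87+0.05j), (0.08-0.53j)]] + [[(-0.83+0j), (-0.12+0j), 0.92-0.00j],[(0.22-0j), (0.03-0j), (-0.25+0j)],[(1.02-0j), (0.14-0j), -1.14+0.00j]]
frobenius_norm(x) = 4.06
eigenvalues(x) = [(-0.41+2.42j), (-0.41-2.42j), (-1.93+0j)]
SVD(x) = [[-0.91, 0.15, 0.38], [0.3, 0.87, 0.39], [-0.27, 0.47, -0.84]] @ diag([2.6767812595060954, 2.5003684601954292, 1.7481417711435496]) @ [[0.61, 0.79, -0.06], [0.76, -0.57, 0.32], [-0.22, 0.24, 0.95]]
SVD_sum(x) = [[-1.5,-1.93,0.15], [0.49,0.64,-0.05], [-0.44,-0.57,0.04]] + [[0.28,-0.21,0.12], [1.66,-1.23,0.69], [0.89,-0.66,0.38]] + [[-0.14, 0.16, 0.62], [-0.15, 0.16, 0.64], [0.32, -0.36, -1.39]]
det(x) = -11.70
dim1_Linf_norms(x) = [1.98, 2.0, 1.59]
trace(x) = -2.76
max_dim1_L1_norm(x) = 4.23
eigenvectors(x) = [[-0.03+0.53j,(-0.03-0.53j),-0.62+0.00j], [(0.69+0j),(0.69-0j),0.17+0.00j], [(0.06+0.48j),(0.06-0.48j),0.77+0.00j]]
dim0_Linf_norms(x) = [2.0, 1.98, 1.29]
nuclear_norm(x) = 6.93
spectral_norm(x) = 2.68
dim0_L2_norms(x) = [2.54, 2.58, 1.84]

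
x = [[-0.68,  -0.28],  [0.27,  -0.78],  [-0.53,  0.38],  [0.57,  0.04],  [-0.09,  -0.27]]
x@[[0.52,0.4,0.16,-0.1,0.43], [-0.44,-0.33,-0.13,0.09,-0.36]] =[[-0.23, -0.18, -0.07, 0.04, -0.19], [0.48, 0.37, 0.14, -0.10, 0.40], [-0.44, -0.34, -0.13, 0.09, -0.36], [0.28, 0.21, 0.09, -0.05, 0.23], [0.07, 0.05, 0.02, -0.02, 0.06]]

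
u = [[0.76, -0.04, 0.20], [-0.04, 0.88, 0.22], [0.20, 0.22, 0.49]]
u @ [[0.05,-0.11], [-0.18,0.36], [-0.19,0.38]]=[[0.01,-0.02], [-0.20,0.4], [-0.12,0.24]]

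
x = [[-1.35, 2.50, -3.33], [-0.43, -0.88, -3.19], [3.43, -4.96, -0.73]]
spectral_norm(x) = 6.72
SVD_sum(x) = [[-1.79, 2.72, -0.48], [0.02, -0.02, 0.00], [3.18, -4.84, 0.85]] + [[0.02, -0.48, -2.81],  [0.03, -0.55, -3.24],  [0.01, -0.27, -1.56]] + [[0.41,0.26,-0.04],[-0.47,-0.30,0.05],[0.23,0.15,-0.02]]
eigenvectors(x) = [[-0.78+0.00j,-0.78-0.00j,0.22+0.00j], [(-0.41-0.19j),(-0.41+0.19j),(0.67+0j)], [0.17+0.39j,0.17-0.39j,0.71+0.00j]]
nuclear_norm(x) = 12.15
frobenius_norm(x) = 8.20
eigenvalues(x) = [(0.71+2.27j), (0.71-2.27j), (-4.37+0j)]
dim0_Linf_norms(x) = [3.43, 4.96, 3.33]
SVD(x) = [[0.49, 0.62, 0.62], [-0.0, 0.71, -0.70], [-0.87, 0.34, 0.35]] @ diag([6.716647620908761, 4.631112906321612, 0.7972690796977296]) @ [[-0.54, 0.83, -0.15], [0.01, -0.17, -0.99], [0.84, 0.54, -0.09]]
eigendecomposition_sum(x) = [[-0.89+1.65j, 1.77-0.85j, (-1.41+0.29j)], [(-0.88+0.65j), 1.14-0.01j, -0.81-0.19j], [1.02+0.08j, (-0.82-0.7j), 0.46+0.64j]] + [[(-0.89-1.65j), (1.77+0.85j), (-1.41-0.29j)],[(-0.88-0.65j), 1.14+0.01j, (-0.81+0.19j)],[(1.02-0.08j), -0.82+0.70j, 0.46-0.64j]] + [[(0.44-0j), -1.05+0.00j, -0.52-0.00j],  [(1.32-0j), -3.17+0.00j, -1.56-0.00j],  [(1.39-0j), (-3.33+0j), (-1.64-0j)]]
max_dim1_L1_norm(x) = 9.12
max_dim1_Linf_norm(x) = 4.96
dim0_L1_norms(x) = [5.21, 8.34, 7.25]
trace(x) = -2.96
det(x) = -24.80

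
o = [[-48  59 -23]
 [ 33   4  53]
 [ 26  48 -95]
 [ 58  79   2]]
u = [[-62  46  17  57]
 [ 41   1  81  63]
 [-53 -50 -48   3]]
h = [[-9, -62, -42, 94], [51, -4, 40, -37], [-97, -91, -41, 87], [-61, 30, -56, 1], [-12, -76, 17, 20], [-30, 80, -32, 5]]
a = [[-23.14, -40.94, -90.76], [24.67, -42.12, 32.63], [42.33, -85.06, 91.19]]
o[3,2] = 2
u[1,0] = 41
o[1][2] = 53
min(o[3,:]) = 2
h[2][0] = -97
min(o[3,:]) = 2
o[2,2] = -95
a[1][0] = 24.67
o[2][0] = 26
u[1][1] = 1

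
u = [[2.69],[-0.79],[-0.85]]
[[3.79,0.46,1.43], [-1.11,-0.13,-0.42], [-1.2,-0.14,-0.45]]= u @ [[1.41, 0.17, 0.53]]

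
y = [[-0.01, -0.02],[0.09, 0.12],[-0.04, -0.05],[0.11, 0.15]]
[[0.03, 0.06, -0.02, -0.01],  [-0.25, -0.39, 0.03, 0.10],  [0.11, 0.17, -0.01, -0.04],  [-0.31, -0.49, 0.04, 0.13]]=y @ [[-2.77, -1.46, -2.12, 0.48], [-0.02, -2.18, 1.85, 0.50]]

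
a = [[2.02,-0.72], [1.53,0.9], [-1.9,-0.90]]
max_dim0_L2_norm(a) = 3.17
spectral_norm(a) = 3.22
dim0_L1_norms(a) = [5.45, 2.52]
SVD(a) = [[-0.57, 0.82], [-0.52, -0.43], [0.63, 0.38]] @ diag([3.218021718732127, 1.3468616178985606]) @ [[-0.98, -0.19], [0.19, -0.98]]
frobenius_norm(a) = 3.49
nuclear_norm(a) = 4.56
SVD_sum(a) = [[1.81,  0.36], [1.64,  0.33], [-2.00,  -0.4]] + [[0.21, -1.08], [-0.11, 0.57], [0.1, -0.50]]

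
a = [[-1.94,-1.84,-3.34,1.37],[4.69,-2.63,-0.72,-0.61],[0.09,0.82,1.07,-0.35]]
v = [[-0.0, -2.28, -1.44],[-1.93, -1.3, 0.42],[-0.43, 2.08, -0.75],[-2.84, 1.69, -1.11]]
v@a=[[-10.82, 4.82, 0.10, 1.89], [-2.32, 7.31, 7.83, -2.00], [10.52, -5.29, -0.86, -1.6], [13.34, -0.13, 7.08, -4.53]]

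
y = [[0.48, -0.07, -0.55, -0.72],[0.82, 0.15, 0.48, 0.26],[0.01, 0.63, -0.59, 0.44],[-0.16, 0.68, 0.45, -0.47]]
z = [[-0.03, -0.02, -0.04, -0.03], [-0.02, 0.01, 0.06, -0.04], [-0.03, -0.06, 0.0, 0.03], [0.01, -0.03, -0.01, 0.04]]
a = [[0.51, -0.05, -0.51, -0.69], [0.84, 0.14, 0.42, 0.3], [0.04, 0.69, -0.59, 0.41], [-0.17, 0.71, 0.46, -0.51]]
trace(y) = -0.43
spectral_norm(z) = 0.10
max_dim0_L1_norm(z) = 0.14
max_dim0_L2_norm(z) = 0.07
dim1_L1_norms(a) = [1.76, 1.7, 1.73, 1.85]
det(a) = 0.99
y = a + z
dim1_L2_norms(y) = [1.03, 1.0, 0.97, 0.95]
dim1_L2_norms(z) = [0.06, 0.08, 0.07, 0.05]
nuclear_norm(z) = 0.23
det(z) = 0.00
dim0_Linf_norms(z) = [0.03, 0.06, 0.06, 0.04]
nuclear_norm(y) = 3.94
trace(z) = 0.02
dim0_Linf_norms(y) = [0.82, 0.68, 0.59, 0.72]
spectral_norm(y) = 1.06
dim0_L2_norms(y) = [0.96, 0.94, 1.04, 1.0]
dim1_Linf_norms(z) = [0.04, 0.06, 0.06, 0.04]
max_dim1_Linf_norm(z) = 0.06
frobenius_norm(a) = 2.00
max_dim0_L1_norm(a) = 1.98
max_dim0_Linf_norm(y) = 0.82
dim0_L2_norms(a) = [1.0, 1.0, 1.0, 1.0]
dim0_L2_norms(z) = [0.05, 0.07, 0.07, 0.07]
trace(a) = -0.45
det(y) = 0.94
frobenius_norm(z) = 0.13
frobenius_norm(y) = 1.97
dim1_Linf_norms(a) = [0.69, 0.84, 0.69, 0.71]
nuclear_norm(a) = 3.99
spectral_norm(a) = 1.00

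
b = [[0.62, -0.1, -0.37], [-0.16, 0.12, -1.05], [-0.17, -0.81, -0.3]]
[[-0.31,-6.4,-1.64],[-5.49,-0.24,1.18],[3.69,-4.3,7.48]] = b @ [[1.06, -8.04, -4.67], [-6.38, 6.19, -7.77], [4.34, 2.16, -1.3]]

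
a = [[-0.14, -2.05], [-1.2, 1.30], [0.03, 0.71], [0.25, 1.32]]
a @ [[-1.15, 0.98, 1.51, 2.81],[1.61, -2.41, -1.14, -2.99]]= [[-3.14,4.8,2.13,5.74], [3.47,-4.31,-3.29,-7.26], [1.11,-1.68,-0.76,-2.04], [1.84,-2.94,-1.13,-3.24]]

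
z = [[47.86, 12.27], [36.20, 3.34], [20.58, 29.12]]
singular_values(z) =[67.18, 22.84]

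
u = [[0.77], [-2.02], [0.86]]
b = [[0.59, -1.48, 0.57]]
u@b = [[0.45, -1.14, 0.44], [-1.19, 2.99, -1.15], [0.51, -1.27, 0.49]]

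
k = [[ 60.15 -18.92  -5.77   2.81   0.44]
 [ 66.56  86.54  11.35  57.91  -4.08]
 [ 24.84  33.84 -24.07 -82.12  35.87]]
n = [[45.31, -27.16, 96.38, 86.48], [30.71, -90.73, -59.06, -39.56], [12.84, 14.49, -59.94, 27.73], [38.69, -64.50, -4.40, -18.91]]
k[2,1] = 33.84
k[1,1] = 86.54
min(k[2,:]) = -82.12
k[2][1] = 33.84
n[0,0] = 45.31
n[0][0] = 45.31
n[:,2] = [96.38, -59.06, -59.94, -4.4]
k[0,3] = 2.81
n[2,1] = 14.49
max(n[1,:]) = 30.71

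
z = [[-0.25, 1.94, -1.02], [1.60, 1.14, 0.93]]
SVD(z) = [[-0.74, -0.68], [-0.68, 0.74]] @ diag([2.379372963678658, 1.982317910859667]) @ [[-0.38, -0.92, 0.05],[0.68, -0.24, 0.69]]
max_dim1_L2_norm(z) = 2.21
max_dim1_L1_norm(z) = 3.67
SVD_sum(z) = [[0.66, 1.62, -0.09], [0.61, 1.49, -0.08]] + [[-0.91, 0.32, -0.93], [0.99, -0.35, 1.01]]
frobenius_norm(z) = 3.10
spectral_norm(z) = 2.38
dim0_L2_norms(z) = [1.62, 2.25, 1.38]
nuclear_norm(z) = 4.36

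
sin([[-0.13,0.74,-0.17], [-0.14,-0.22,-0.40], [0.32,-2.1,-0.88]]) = [[-0.12, 0.72, -0.18], [-0.15, -0.04, -0.30], [0.3, -1.53, -0.53]]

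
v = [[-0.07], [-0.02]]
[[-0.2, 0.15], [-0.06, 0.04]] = v@[[2.87, -2.12]]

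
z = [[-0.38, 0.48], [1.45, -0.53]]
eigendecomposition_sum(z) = [[0.21, 0.11], [0.33, 0.17]] + [[-0.59, 0.37], [1.12, -0.70]]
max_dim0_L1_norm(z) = 1.83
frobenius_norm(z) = 1.66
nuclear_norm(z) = 1.94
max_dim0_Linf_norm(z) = 1.45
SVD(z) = [[-0.33, 0.94], [0.94, 0.33]] @ diag([1.6329289165210177, 0.3028913230673588]) @ [[0.91, -0.4],  [0.4, 0.91]]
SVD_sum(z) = [[-0.5, 0.22], [1.41, -0.62]] + [[0.12,0.26], [0.04,0.09]]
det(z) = -0.49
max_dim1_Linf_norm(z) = 1.45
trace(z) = -0.91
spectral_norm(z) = 1.63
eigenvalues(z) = [0.38, -1.29]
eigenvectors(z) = [[0.53, -0.47], [0.85, 0.89]]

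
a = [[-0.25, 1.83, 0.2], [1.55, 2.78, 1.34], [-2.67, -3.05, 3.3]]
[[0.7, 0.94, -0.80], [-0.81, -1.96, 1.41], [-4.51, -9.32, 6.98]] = a@[[-0.33, -0.42, 0.36],[0.47, 0.73, -0.59],[-1.20, -2.49, 1.86]]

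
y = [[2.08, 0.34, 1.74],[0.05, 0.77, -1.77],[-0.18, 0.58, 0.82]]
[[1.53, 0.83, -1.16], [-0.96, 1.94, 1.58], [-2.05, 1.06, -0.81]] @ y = [[3.43, 0.49, 0.24], [-2.18, 2.08, -3.81], [-4.07, -0.35, -6.11]]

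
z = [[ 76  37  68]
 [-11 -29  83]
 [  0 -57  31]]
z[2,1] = -57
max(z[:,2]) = 83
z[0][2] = 68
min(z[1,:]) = -29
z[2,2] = 31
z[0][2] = 68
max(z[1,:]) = 83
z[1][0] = -11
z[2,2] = 31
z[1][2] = 83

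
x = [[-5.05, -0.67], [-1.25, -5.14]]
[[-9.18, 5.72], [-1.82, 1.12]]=x @ [[1.83, -1.14],[-0.09, 0.06]]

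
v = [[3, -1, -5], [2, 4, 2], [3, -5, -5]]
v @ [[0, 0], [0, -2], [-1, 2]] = [[5, -8], [-2, -4], [5, 0]]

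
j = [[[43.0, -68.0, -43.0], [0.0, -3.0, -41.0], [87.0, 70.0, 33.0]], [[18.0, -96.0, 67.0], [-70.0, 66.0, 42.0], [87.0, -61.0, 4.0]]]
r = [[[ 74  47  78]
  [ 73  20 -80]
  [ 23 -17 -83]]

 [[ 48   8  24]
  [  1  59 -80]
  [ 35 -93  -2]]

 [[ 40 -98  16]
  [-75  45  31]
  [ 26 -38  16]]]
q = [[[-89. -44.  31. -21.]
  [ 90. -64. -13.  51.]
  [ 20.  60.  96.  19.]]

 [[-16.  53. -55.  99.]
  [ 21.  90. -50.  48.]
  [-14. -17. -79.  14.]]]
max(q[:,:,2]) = 96.0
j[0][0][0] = 43.0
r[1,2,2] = -2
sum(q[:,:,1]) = 78.0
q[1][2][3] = 14.0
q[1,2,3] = 14.0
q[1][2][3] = 14.0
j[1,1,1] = 66.0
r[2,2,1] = -38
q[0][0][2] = 31.0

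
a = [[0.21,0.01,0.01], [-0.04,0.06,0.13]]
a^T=[[0.21, -0.04], [0.01, 0.06], [0.01, 0.13]]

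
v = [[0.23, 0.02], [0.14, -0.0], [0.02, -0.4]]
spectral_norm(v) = 0.40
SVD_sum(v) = [[-0.0,0.01],[0.00,-0.01],[0.02,-0.4]] + [[0.23, 0.01], [0.14, 0.01], [0.00, 0.0]]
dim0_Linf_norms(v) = [0.23, 0.4]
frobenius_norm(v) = 0.48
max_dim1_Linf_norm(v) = 0.4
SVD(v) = [[0.03, 0.85], [-0.01, 0.52], [-1.00, 0.02]] @ diag([0.40066434257296446, 0.269755601592579]) @ [[-0.04, 1.00], [1.00, 0.04]]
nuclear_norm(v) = 0.67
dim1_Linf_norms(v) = [0.23, 0.14, 0.4]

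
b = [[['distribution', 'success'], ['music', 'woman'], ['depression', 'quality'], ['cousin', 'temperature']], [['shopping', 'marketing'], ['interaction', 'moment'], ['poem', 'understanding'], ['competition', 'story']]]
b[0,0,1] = 'success'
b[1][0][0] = 'shopping'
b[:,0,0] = ['distribution', 'shopping']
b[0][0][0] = 'distribution'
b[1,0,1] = 'marketing'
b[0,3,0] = 'cousin'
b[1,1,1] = 'moment'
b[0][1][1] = 'woman'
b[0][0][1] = 'success'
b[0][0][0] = 'distribution'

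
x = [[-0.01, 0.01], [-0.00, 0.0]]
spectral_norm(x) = 0.01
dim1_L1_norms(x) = [0.02, 0.0]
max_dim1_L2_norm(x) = 0.01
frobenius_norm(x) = 0.01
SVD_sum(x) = [[-0.01, 0.01],[0.0, 0.00]] + [[0.0, 0.00],  [0.0, 0.00]]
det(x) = 0.00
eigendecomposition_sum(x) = [[-0.01, 0.01], [-0.0, -0.00]] + [[0.0, 0.00],  [0.0, 0.00]]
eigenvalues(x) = [-0.01, 0.0]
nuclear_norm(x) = 0.01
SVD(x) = [[1.00, 0.00], [0.00, 1.0]] @ diag([0.014142135623730952, 0.0]) @ [[-0.71,0.71], [0.71,0.71]]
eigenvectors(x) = [[1.00,0.71], [0.00,0.71]]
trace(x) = -0.01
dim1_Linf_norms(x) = [0.01, 0.0]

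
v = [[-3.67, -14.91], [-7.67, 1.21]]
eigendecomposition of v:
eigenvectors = [[-0.87, 0.74], [-0.5, -0.67]]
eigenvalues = [-12.2, 9.74]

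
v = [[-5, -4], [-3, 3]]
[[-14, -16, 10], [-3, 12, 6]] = v @ [[2, 0, -2], [1, 4, 0]]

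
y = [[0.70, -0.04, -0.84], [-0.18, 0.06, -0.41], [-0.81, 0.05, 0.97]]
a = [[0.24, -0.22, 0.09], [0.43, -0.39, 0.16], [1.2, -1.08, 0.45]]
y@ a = [[-0.86,  0.77,  -0.32], [-0.51,  0.46,  -0.19], [0.99,  -0.89,  0.37]]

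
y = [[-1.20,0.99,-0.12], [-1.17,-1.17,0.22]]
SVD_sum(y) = [[-0.68, -0.27, 0.06], [-1.42, -0.56, 0.13]] + [[-0.52, 1.26, -0.18],[0.25, -0.61, 0.09]]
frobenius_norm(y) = 2.28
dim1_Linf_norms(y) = [1.2, 1.17]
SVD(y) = [[0.43, 0.90], [0.9, -0.43]] @ diag([1.700425633876574, 1.52618893445584]) @ [[-0.93, -0.37, 0.09], [-0.38, 0.92, -0.13]]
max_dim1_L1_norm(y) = 2.56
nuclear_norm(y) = 3.23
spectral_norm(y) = 1.70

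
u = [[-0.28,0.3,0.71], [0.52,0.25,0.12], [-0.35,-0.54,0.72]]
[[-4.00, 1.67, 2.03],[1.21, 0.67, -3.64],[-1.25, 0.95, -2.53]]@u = [[1.28, -1.88, -1.18], [1.28, 2.50, -1.68], [1.73, 1.23, -2.60]]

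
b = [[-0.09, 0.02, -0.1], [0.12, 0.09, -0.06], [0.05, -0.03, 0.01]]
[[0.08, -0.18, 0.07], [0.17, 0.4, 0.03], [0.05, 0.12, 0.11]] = b@[[0.96,2.72,1.08],[-0.56,0.47,-2.52],[-1.79,-0.58,-2.17]]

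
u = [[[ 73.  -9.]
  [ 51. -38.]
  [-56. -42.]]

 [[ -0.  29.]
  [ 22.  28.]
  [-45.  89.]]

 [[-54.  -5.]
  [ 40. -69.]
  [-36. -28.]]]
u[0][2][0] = -56.0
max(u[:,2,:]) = 89.0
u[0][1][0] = 51.0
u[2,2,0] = -36.0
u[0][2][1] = -42.0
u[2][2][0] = -36.0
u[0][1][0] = 51.0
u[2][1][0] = 40.0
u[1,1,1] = 28.0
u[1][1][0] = 22.0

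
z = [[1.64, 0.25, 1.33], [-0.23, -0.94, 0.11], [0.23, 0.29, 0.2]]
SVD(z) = [[-0.98,0.17,0.13], [0.13,0.96,-0.25], [-0.16,-0.22,-0.96]] @ diag([2.169058053967805, 0.9680317235507608, 0.0685692403103659]) @ [[-0.77, -0.19, -0.61],[0.01, -0.96, 0.30],[0.64, -0.22, -0.74]]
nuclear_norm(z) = 3.21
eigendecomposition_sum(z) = [[1.64, 0.30, 1.39],  [-0.13, -0.02, -0.11],  [0.21, 0.04, 0.18]] + [[0.01, -0.02, -0.06], [-0.00, 0.01, 0.02], [-0.01, 0.02, 0.07]] + [[-0.00, -0.03, 0.01], [-0.1, -0.92, 0.2], [0.02, 0.23, -0.05]]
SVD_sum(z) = [[1.63, 0.41, 1.29], [-0.22, -0.06, -0.18], [0.27, 0.07, 0.22]] + [[0.0,  -0.16,  0.05],[0.01,  -0.89,  0.27],[-0.00,  0.21,  -0.06]] + [[0.01,-0.00,-0.01],[-0.01,0.00,0.01],[-0.04,0.01,0.05]]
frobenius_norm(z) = 2.38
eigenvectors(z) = [[0.99, -0.65, 0.03], [-0.08, 0.22, 0.97], [0.13, 0.72, -0.25]]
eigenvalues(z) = [1.79, 0.08, -0.98]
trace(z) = 0.90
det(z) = -0.14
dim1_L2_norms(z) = [2.13, 0.97, 0.42]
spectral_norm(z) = 2.17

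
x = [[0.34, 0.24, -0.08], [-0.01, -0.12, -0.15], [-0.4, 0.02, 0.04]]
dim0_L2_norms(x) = [0.53, 0.27, 0.17]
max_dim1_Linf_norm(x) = 0.4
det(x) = 0.02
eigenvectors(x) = [[(-0.72+0j), (0.24-0.25j), (0.24+0.25j)], [(-0.16+0j), -0.05+0.63j, -0.05-0.63j], [(0.67+0j), (0.69+0j), 0.69-0.00j]]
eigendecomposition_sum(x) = [[0.34+0.00j, 0.13+0.00j, -0.11+0.00j], [0.07+0.00j, 0.03+0.00j, -0.02+0.00j], [-0.31-0.00j, -0.12-0.00j, 0.10+0.00j]] + [[0.03j, 0.05+0.00j, 0.01+0.04j], [-0.04-0.04j, (-0.07+0.06j), -0.06-0.03j], [-0.04+0.05j, 0.07+0.08j, -0.03+0.07j]] + [[0.00-0.03j, (0.05-0j), (0.01-0.04j)],[(-0.04+0.04j), (-0.07-0.06j), (-0.06+0.03j)],[-0.04-0.05j, 0.07-0.08j, -0.03-0.07j]]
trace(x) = 0.26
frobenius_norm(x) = 0.62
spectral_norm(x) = 0.55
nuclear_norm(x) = 0.92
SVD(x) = [[-0.73, 0.46, 0.51],[0.04, -0.71, 0.70],[0.68, 0.54, 0.50]] @ diag([0.5531742563757333, 0.23087722585119222, 0.13890265896091442]) @ [[-0.94, -0.3, 0.14],[-0.23, 0.89, 0.4],[-0.25, 0.34, -0.91]]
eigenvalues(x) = [(0.47+0j), (-0.1+0.17j), (-0.1-0.17j)]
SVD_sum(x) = [[0.38, 0.12, -0.06],  [-0.02, -0.01, 0.00],  [-0.36, -0.11, 0.05]] + [[-0.02, 0.09, 0.04], [0.04, -0.15, -0.06], [-0.03, 0.11, 0.05]] + [[-0.02,0.02,-0.06],[-0.02,0.03,-0.09],[-0.02,0.02,-0.06]]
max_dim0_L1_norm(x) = 0.75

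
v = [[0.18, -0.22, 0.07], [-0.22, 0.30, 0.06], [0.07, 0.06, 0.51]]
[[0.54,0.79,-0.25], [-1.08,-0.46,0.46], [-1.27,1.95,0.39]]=v@[[0.63, 1.44, -2.81],[-2.68, -1.22, -0.77],[-2.27, 3.76, 1.25]]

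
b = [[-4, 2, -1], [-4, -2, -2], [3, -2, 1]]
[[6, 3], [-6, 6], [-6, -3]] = b @ [[0, 0], [3, 0], [0, -3]]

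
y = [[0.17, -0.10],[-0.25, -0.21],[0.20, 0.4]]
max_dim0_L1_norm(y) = 0.71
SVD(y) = [[-0.03, -0.88], [0.58, 0.37], [-0.81, 0.30]] @ diag([0.5435335656161793, 0.22376609003278963]) @ [[-0.58, -0.82], [-0.82, 0.58]]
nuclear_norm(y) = 0.77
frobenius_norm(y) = 0.59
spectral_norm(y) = 0.54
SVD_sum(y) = [[0.01,0.01], [-0.18,-0.26], [0.25,0.36]] + [[0.16,-0.11], [-0.07,0.05], [-0.05,0.04]]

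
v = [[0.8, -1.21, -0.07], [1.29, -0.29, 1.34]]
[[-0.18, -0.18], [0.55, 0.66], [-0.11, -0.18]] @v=[[-0.38,0.27,-0.23], [1.29,-0.86,0.85], [-0.32,0.19,-0.23]]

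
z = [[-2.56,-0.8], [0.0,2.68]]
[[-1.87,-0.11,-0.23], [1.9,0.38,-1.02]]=z @ [[0.51, -0.00, 0.21], [0.71, 0.14, -0.38]]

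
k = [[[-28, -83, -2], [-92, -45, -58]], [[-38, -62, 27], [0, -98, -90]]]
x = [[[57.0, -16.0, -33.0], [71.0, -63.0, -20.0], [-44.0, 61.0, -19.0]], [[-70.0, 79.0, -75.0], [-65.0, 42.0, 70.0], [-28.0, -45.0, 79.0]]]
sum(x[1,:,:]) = -13.0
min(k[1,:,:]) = -98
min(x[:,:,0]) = -70.0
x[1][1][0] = -65.0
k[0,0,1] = -83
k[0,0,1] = -83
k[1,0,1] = -62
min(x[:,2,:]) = -45.0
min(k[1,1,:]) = -98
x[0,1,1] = -63.0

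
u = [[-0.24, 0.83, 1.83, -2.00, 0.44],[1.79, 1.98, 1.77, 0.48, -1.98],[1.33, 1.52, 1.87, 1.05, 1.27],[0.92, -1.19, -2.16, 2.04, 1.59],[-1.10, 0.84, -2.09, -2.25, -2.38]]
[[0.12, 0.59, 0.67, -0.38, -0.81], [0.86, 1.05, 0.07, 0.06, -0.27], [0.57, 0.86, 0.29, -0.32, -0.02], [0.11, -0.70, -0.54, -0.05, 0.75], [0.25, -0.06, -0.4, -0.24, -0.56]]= u@[[0.36, 0.08, 0.03, -0.11, -0.14], [0.26, 0.33, -0.07, -0.22, -0.06], [-0.12, 0.15, 0.22, 0.12, -0.05], [-0.1, -0.03, -0.15, 0.18, 0.35], [0.02, 0.00, 0.08, -0.20, -0.01]]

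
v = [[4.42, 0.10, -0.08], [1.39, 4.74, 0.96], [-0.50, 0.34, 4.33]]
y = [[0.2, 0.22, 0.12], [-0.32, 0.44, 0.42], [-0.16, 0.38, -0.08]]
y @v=[[1.13, 1.1, 0.71], [-1.01, 2.20, 2.27], [-0.14, 1.76, 0.03]]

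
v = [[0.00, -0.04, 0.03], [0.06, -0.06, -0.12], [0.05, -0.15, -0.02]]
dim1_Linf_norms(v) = [0.04, 0.12, 0.15]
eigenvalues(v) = [-0.17, -0.0, 0.09]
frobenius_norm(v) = 0.22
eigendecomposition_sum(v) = [[0.0, -0.01, -0.01], [0.06, -0.09, -0.09], [0.06, -0.09, -0.08]] + [[-0.0, -0.0, 0.00], [-0.00, -0.0, 0.00], [-0.00, -0.0, 0.0]] + [[-0.0, -0.03, 0.04], [0.00, 0.03, -0.03], [-0.01, -0.06, 0.06]]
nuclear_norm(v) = 0.30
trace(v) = -0.08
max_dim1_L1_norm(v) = 0.24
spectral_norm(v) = 0.20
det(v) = 0.00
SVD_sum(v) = [[0.01, -0.01, -0.01], [0.05, -0.10, -0.06], [0.06, -0.12, -0.07]] + [[-0.01,-0.03,0.04], [0.01,0.04,-0.06], [-0.01,-0.03,0.05]] + [[-0.00,  -0.00,  -0.00], [-0.0,  -0.00,  -0.0], [0.00,  0.0,  0.00]]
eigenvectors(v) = [[-0.05, -0.91, 0.44], [-0.72, -0.26, -0.44], [-0.69, -0.33, 0.78]]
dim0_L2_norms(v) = [0.08, 0.17, 0.13]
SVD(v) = [[-0.09,  0.44,  -0.89], [-0.65,  -0.71,  -0.28], [-0.76,  0.55,  0.35]] @ diag([0.19577765480880763, 0.10569188028096861, 0.0005799312345006785]) @ [[-0.39, 0.80, 0.46], [-0.14, -0.55, 0.83], [0.91, 0.26, 0.33]]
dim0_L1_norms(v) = [0.11, 0.25, 0.17]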